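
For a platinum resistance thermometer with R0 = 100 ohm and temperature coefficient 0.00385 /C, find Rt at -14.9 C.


The RTD equation: Rt = R0 * (1 + alpha * T).
Rt = 100 * (1 + 0.00385 * -14.9)
Rt = 100 * (1 + -0.057365)
Rt = 100 * 0.942635
Rt = 94.263 ohm

94.263 ohm


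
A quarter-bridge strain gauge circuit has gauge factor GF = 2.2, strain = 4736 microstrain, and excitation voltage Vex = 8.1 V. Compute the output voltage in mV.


Quarter bridge output: Vout = (GF * epsilon * Vex) / 4.
Vout = (2.2 * 4736e-6 * 8.1) / 4
Vout = 0.08439552 / 4 V
Vout = 0.02109888 V = 21.0989 mV

21.0989 mV


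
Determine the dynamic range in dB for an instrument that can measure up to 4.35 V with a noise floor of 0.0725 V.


Dynamic range = 20 * log10(Vmax / Vnoise).
DR = 20 * log10(4.35 / 0.0725)
DR = 20 * log10(60.0)
DR = 35.56 dB

35.56 dB


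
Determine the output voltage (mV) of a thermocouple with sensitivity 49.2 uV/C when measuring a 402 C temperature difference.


The thermocouple output V = sensitivity * dT.
V = 49.2 uV/C * 402 C
V = 19778.4 uV
V = 19.778 mV

19.778 mV


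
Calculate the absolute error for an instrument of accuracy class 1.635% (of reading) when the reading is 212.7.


Absolute error = (accuracy% / 100) * reading.
Error = (1.635 / 100) * 212.7
Error = 0.01635 * 212.7
Error = 3.4776

3.4776


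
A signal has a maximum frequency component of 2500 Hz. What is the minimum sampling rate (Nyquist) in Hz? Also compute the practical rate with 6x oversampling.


By Nyquist theorem, fs_min = 2 * fmax.
fs_min = 2 * 2500 = 5000 Hz
Practical rate = 6 * fs_min = 6 * 5000 = 30000 Hz

fs_min = 5000 Hz, fs_practical = 30000 Hz


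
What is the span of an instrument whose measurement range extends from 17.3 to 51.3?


Span = upper range - lower range.
Span = 51.3 - (17.3)
Span = 34.0

34.0


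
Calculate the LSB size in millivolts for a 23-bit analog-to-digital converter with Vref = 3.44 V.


The resolution (LSB) of an ADC is Vref / 2^n.
LSB = 3.44 / 2^23
LSB = 3.44 / 8388608
LSB = 4.1e-07 V = 0.00041008 mV

0.00041008 mV


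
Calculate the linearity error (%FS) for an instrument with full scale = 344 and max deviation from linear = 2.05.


Linearity error = (max deviation / full scale) * 100%.
Linearity = (2.05 / 344) * 100
Linearity = 0.596 %FS

0.596 %FS


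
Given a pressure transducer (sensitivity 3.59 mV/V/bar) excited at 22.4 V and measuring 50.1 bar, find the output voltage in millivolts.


Output = sensitivity * Vex * P.
Vout = 3.59 * 22.4 * 50.1
Vout = 80.416 * 50.1
Vout = 4028.84 mV

4028.84 mV


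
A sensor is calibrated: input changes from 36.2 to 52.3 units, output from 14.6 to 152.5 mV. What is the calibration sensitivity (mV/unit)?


Sensitivity = (y2 - y1) / (x2 - x1).
S = (152.5 - 14.6) / (52.3 - 36.2)
S = 137.9 / 16.1
S = 8.5652 mV/unit

8.5652 mV/unit


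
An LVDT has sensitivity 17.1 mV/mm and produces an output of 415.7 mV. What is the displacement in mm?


Displacement = Vout / sensitivity.
d = 415.7 / 17.1
d = 24.31 mm

24.31 mm


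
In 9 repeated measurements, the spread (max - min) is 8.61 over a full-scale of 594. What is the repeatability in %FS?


Repeatability = (spread / full scale) * 100%.
R = (8.61 / 594) * 100
R = 1.449 %FS

1.449 %FS


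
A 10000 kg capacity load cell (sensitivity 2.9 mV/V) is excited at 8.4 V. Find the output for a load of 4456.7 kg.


Vout = rated_output * Vex * (load / capacity).
Vout = 2.9 * 8.4 * (4456.7 / 10000)
Vout = 2.9 * 8.4 * 0.44567
Vout = 10.857 mV

10.857 mV


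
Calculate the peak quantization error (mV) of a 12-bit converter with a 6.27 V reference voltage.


The maximum quantization error is +/- LSB/2.
LSB = Vref / 2^n = 6.27 / 4096 = 0.00153076 V
Max error = LSB / 2 = 0.00153076 / 2 = 0.00076538 V
Max error = 0.7654 mV

0.7654 mV


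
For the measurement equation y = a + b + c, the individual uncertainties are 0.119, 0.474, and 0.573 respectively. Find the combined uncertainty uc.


For a sum of independent quantities, uc = sqrt(u1^2 + u2^2 + u3^2).
uc = sqrt(0.119^2 + 0.474^2 + 0.573^2)
uc = sqrt(0.014161 + 0.224676 + 0.328329)
uc = 0.7531

0.7531


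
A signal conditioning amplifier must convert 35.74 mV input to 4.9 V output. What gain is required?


Gain = Vout / Vin (converting to same units).
G = 4.9 V / 35.74 mV
G = 4900.0 mV / 35.74 mV
G = 137.1

137.1


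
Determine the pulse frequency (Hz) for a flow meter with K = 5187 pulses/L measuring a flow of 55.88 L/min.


Frequency = K * Q / 60 (converting L/min to L/s).
f = 5187 * 55.88 / 60
f = 289849.56 / 60
f = 4830.83 Hz

4830.83 Hz


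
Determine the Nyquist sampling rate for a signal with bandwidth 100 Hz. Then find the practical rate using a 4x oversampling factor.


By Nyquist theorem, fs_min = 2 * fmax.
fs_min = 2 * 100 = 200 Hz
Practical rate = 4 * fs_min = 4 * 200 = 800 Hz

fs_min = 200 Hz, fs_practical = 800 Hz


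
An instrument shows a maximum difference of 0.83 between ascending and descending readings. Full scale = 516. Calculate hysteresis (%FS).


Hysteresis = (max difference / full scale) * 100%.
H = (0.83 / 516) * 100
H = 0.161 %FS

0.161 %FS


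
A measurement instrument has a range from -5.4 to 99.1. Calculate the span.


Span = upper range - lower range.
Span = 99.1 - (-5.4)
Span = 104.5

104.5


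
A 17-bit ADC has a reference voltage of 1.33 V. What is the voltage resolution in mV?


The resolution (LSB) of an ADC is Vref / 2^n.
LSB = 1.33 / 2^17
LSB = 1.33 / 131072
LSB = 1.015e-05 V = 0.01014709 mV

0.01014709 mV


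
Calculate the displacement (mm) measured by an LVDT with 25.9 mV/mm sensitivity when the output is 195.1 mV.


Displacement = Vout / sensitivity.
d = 195.1 / 25.9
d = 7.533 mm

7.533 mm


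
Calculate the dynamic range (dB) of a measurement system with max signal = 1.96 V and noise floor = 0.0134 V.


Dynamic range = 20 * log10(Vmax / Vnoise).
DR = 20 * log10(1.96 / 0.0134)
DR = 20 * log10(146.27)
DR = 43.3 dB

43.3 dB


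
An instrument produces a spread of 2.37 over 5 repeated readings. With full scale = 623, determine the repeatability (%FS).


Repeatability = (spread / full scale) * 100%.
R = (2.37 / 623) * 100
R = 0.38 %FS

0.38 %FS


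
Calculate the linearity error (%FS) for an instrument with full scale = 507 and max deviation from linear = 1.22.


Linearity error = (max deviation / full scale) * 100%.
Linearity = (1.22 / 507) * 100
Linearity = 0.241 %FS

0.241 %FS


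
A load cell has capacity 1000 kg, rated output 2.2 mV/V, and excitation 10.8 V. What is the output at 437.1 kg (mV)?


Vout = rated_output * Vex * (load / capacity).
Vout = 2.2 * 10.8 * (437.1 / 1000)
Vout = 2.2 * 10.8 * 0.4371
Vout = 10.385 mV

10.385 mV


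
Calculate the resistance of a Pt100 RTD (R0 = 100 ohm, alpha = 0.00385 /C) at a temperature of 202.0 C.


The RTD equation: Rt = R0 * (1 + alpha * T).
Rt = 100 * (1 + 0.00385 * 202.0)
Rt = 100 * (1 + 0.7777)
Rt = 100 * 1.7777
Rt = 177.77 ohm

177.77 ohm


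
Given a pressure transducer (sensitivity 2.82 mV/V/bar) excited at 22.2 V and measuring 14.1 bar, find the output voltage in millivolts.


Output = sensitivity * Vex * P.
Vout = 2.82 * 22.2 * 14.1
Vout = 62.604 * 14.1
Vout = 882.72 mV

882.72 mV


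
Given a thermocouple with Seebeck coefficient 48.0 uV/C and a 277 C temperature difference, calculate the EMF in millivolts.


The thermocouple output V = sensitivity * dT.
V = 48.0 uV/C * 277 C
V = 13296.0 uV
V = 13.296 mV

13.296 mV


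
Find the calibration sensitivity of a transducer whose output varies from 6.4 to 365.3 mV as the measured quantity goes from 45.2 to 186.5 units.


Sensitivity = (y2 - y1) / (x2 - x1).
S = (365.3 - 6.4) / (186.5 - 45.2)
S = 358.9 / 141.3
S = 2.54 mV/unit

2.54 mV/unit


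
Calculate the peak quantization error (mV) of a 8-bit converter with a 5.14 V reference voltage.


The maximum quantization error is +/- LSB/2.
LSB = Vref / 2^n = 5.14 / 256 = 0.02007812 V
Max error = LSB / 2 = 0.02007812 / 2 = 0.01003906 V
Max error = 10.0391 mV

10.0391 mV


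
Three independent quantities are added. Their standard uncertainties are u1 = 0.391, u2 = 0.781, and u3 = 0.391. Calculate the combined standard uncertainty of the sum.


For a sum of independent quantities, uc = sqrt(u1^2 + u2^2 + u3^2).
uc = sqrt(0.391^2 + 0.781^2 + 0.391^2)
uc = sqrt(0.152881 + 0.609961 + 0.152881)
uc = 0.9569

0.9569


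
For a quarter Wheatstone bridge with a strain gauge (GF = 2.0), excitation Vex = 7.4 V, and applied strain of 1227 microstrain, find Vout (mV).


Quarter bridge output: Vout = (GF * epsilon * Vex) / 4.
Vout = (2.0 * 1227e-6 * 7.4) / 4
Vout = 0.0181596 / 4 V
Vout = 0.0045399 V = 4.5399 mV

4.5399 mV


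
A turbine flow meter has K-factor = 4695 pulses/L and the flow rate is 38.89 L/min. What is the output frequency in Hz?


Frequency = K * Q / 60 (converting L/min to L/s).
f = 4695 * 38.89 / 60
f = 182588.55 / 60
f = 3043.14 Hz

3043.14 Hz


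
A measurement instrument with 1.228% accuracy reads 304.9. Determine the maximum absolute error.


Absolute error = (accuracy% / 100) * reading.
Error = (1.228 / 100) * 304.9
Error = 0.01228 * 304.9
Error = 3.7442

3.7442


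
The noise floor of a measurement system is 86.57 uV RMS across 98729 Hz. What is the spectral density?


Noise spectral density = Vrms / sqrt(BW).
NSD = 86.57 / sqrt(98729)
NSD = 86.57 / 314.2117
NSD = 0.2755 uV/sqrt(Hz)

0.2755 uV/sqrt(Hz)


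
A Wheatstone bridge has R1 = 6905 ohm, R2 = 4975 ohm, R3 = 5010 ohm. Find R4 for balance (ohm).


At balance: R1*R4 = R2*R3, so R4 = R2*R3/R1.
R4 = 4975 * 5010 / 6905
R4 = 24924750 / 6905
R4 = 3609.67 ohm

3609.67 ohm


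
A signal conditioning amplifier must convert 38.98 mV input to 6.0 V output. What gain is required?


Gain = Vout / Vin (converting to same units).
G = 6.0 V / 38.98 mV
G = 6000.0 mV / 38.98 mV
G = 153.93

153.93


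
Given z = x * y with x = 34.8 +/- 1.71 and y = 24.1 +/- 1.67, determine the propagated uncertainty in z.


For a product z = x*y, the relative uncertainty is:
uz/z = sqrt((ux/x)^2 + (uy/y)^2)
Relative uncertainties: ux/x = 1.71/34.8 = 0.049138
uy/y = 1.67/24.1 = 0.069295
z = 34.8 * 24.1 = 838.7
uz = 838.7 * sqrt(0.049138^2 + 0.069295^2) = 71.245

71.245


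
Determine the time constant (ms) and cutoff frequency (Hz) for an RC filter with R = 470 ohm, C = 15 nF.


Time constant: tau = R * C.
tau = 470 * 1.50e-08 = 7.05e-06 s
tau = 0.0071 ms
Cutoff frequency: fc = 1 / (2*pi*R*C).
fc = 1 / (2*pi*7.05e-06) = 22575.17 Hz

tau = 0.0071 ms, fc = 22575.17 Hz


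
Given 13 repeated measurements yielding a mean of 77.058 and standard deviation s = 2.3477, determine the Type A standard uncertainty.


The standard uncertainty for Type A evaluation is u = s / sqrt(n).
u = 2.3477 / sqrt(13)
u = 2.3477 / 3.6056
u = 0.6511

0.6511


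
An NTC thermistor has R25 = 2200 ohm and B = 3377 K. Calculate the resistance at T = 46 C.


NTC thermistor equation: Rt = R25 * exp(B * (1/T - 1/T25)).
T in Kelvin: 319.15 K, T25 = 298.15 K
1/T - 1/T25 = 1/319.15 - 1/298.15 = -0.00022069
B * (1/T - 1/T25) = 3377 * -0.00022069 = -0.7453
Rt = 2200 * exp(-0.7453) = 1044.1 ohm

1044.1 ohm


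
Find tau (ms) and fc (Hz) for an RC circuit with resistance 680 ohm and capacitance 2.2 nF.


Time constant: tau = R * C.
tau = 680 * 2.20e-09 = 1.496e-06 s
tau = 0.0015 ms
Cutoff frequency: fc = 1 / (2*pi*R*C).
fc = 1 / (2*pi*1.496e-06) = 106386.99 Hz

tau = 0.0015 ms, fc = 106386.99 Hz


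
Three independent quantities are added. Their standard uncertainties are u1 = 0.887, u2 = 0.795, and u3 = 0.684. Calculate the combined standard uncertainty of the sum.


For a sum of independent quantities, uc = sqrt(u1^2 + u2^2 + u3^2).
uc = sqrt(0.887^2 + 0.795^2 + 0.684^2)
uc = sqrt(0.786769 + 0.632025 + 0.467856)
uc = 1.3736

1.3736


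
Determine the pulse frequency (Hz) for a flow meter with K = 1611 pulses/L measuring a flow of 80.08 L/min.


Frequency = K * Q / 60 (converting L/min to L/s).
f = 1611 * 80.08 / 60
f = 129008.88 / 60
f = 2150.15 Hz

2150.15 Hz


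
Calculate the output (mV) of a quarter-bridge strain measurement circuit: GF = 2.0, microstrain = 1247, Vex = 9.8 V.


Quarter bridge output: Vout = (GF * epsilon * Vex) / 4.
Vout = (2.0 * 1247e-6 * 9.8) / 4
Vout = 0.0244412 / 4 V
Vout = 0.0061103 V = 6.1103 mV

6.1103 mV


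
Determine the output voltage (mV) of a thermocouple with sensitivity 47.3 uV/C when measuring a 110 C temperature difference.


The thermocouple output V = sensitivity * dT.
V = 47.3 uV/C * 110 C
V = 5203.0 uV
V = 5.203 mV

5.203 mV


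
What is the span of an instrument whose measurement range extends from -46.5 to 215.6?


Span = upper range - lower range.
Span = 215.6 - (-46.5)
Span = 262.1

262.1


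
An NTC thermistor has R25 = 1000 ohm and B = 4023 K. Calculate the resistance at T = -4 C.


NTC thermistor equation: Rt = R25 * exp(B * (1/T - 1/T25)).
T in Kelvin: 269.15 K, T25 = 298.15 K
1/T - 1/T25 = 1/269.15 - 1/298.15 = 0.00036138
B * (1/T - 1/T25) = 4023 * 0.00036138 = 1.4538
Rt = 1000 * exp(1.4538) = 4279.5 ohm

4279.5 ohm


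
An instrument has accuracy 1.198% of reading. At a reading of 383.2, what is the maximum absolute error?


Absolute error = (accuracy% / 100) * reading.
Error = (1.198 / 100) * 383.2
Error = 0.01198 * 383.2
Error = 4.5907

4.5907


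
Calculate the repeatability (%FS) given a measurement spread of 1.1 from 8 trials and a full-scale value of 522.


Repeatability = (spread / full scale) * 100%.
R = (1.1 / 522) * 100
R = 0.211 %FS

0.211 %FS


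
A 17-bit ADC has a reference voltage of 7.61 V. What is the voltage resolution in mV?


The resolution (LSB) of an ADC is Vref / 2^n.
LSB = 7.61 / 2^17
LSB = 7.61 / 131072
LSB = 5.806e-05 V = 0.05805969 mV

0.05805969 mV


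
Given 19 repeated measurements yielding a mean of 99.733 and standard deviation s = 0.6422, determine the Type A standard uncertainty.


The standard uncertainty for Type A evaluation is u = s / sqrt(n).
u = 0.6422 / sqrt(19)
u = 0.6422 / 4.3589
u = 0.1473

0.1473


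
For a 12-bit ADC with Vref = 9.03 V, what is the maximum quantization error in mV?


The maximum quantization error is +/- LSB/2.
LSB = Vref / 2^n = 9.03 / 4096 = 0.00220459 V
Max error = LSB / 2 = 0.00220459 / 2 = 0.00110229 V
Max error = 1.1023 mV

1.1023 mV


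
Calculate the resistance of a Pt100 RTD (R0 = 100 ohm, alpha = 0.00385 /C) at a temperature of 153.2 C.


The RTD equation: Rt = R0 * (1 + alpha * T).
Rt = 100 * (1 + 0.00385 * 153.2)
Rt = 100 * (1 + 0.58982)
Rt = 100 * 1.58982
Rt = 158.982 ohm

158.982 ohm


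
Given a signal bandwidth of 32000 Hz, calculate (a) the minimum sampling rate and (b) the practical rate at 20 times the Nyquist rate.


By Nyquist theorem, fs_min = 2 * fmax.
fs_min = 2 * 32000 = 64000 Hz
Practical rate = 20 * fs_min = 20 * 64000 = 1280000 Hz

fs_min = 64000 Hz, fs_practical = 1280000 Hz


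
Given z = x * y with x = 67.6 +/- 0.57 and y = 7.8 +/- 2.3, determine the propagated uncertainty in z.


For a product z = x*y, the relative uncertainty is:
uz/z = sqrt((ux/x)^2 + (uy/y)^2)
Relative uncertainties: ux/x = 0.57/67.6 = 0.008432
uy/y = 2.3/7.8 = 0.294872
z = 67.6 * 7.8 = 527.3
uz = 527.3 * sqrt(0.008432^2 + 0.294872^2) = 155.544

155.544


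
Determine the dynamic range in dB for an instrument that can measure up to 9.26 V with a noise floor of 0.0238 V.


Dynamic range = 20 * log10(Vmax / Vnoise).
DR = 20 * log10(9.26 / 0.0238)
DR = 20 * log10(389.08)
DR = 51.8 dB

51.8 dB


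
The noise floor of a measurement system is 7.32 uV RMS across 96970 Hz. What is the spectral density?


Noise spectral density = Vrms / sqrt(BW).
NSD = 7.32 / sqrt(96970)
NSD = 7.32 / 311.4001
NSD = 0.0235 uV/sqrt(Hz)

0.0235 uV/sqrt(Hz)


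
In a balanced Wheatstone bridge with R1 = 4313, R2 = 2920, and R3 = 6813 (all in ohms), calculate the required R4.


At balance: R1*R4 = R2*R3, so R4 = R2*R3/R1.
R4 = 2920 * 6813 / 4313
R4 = 19893960 / 4313
R4 = 4612.56 ohm

4612.56 ohm


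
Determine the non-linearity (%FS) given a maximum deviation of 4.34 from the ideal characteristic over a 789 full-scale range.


Linearity error = (max deviation / full scale) * 100%.
Linearity = (4.34 / 789) * 100
Linearity = 0.55 %FS

0.55 %FS


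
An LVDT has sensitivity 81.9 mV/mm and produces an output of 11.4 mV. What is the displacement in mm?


Displacement = Vout / sensitivity.
d = 11.4 / 81.9
d = 0.139 mm

0.139 mm


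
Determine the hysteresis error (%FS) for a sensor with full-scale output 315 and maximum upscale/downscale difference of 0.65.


Hysteresis = (max difference / full scale) * 100%.
H = (0.65 / 315) * 100
H = 0.206 %FS

0.206 %FS


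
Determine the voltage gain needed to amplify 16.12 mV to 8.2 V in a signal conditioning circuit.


Gain = Vout / Vin (converting to same units).
G = 8.2 V / 16.12 mV
G = 8200.0 mV / 16.12 mV
G = 508.68

508.68


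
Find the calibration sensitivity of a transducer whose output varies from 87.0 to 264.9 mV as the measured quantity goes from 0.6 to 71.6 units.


Sensitivity = (y2 - y1) / (x2 - x1).
S = (264.9 - 87.0) / (71.6 - 0.6)
S = 177.9 / 71.0
S = 2.5056 mV/unit

2.5056 mV/unit


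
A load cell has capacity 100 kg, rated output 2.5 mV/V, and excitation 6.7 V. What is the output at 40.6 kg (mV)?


Vout = rated_output * Vex * (load / capacity).
Vout = 2.5 * 6.7 * (40.6 / 100)
Vout = 2.5 * 6.7 * 0.406
Vout = 6.801 mV

6.801 mV


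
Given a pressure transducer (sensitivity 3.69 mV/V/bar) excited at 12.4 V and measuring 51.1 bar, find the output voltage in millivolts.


Output = sensitivity * Vex * P.
Vout = 3.69 * 12.4 * 51.1
Vout = 45.756 * 51.1
Vout = 2338.13 mV

2338.13 mV


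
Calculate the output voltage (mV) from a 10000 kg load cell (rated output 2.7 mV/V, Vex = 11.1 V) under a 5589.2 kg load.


Vout = rated_output * Vex * (load / capacity).
Vout = 2.7 * 11.1 * (5589.2 / 10000)
Vout = 2.7 * 11.1 * 0.55892
Vout = 16.751 mV

16.751 mV


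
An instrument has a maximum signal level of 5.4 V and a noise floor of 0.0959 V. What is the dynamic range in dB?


Dynamic range = 20 * log10(Vmax / Vnoise).
DR = 20 * log10(5.4 / 0.0959)
DR = 20 * log10(56.31)
DR = 35.01 dB

35.01 dB


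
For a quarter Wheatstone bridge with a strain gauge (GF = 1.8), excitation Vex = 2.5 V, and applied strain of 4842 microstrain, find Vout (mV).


Quarter bridge output: Vout = (GF * epsilon * Vex) / 4.
Vout = (1.8 * 4842e-6 * 2.5) / 4
Vout = 0.021789 / 4 V
Vout = 0.00544725 V = 5.4473 mV

5.4473 mV


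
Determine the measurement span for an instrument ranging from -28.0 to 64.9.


Span = upper range - lower range.
Span = 64.9 - (-28.0)
Span = 92.9

92.9


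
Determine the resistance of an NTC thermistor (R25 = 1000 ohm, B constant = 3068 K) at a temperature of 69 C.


NTC thermistor equation: Rt = R25 * exp(B * (1/T - 1/T25)).
T in Kelvin: 342.15 K, T25 = 298.15 K
1/T - 1/T25 = 1/342.15 - 1/298.15 = -0.00043132
B * (1/T - 1/T25) = 3068 * -0.00043132 = -1.3233
Rt = 1000 * exp(-1.3233) = 266.3 ohm

266.3 ohm


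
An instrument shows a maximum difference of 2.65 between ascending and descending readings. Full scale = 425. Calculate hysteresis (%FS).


Hysteresis = (max difference / full scale) * 100%.
H = (2.65 / 425) * 100
H = 0.624 %FS

0.624 %FS


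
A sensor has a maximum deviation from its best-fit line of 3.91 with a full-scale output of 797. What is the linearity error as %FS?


Linearity error = (max deviation / full scale) * 100%.
Linearity = (3.91 / 797) * 100
Linearity = 0.491 %FS

0.491 %FS


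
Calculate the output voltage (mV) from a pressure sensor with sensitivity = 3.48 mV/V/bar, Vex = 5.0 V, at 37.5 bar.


Output = sensitivity * Vex * P.
Vout = 3.48 * 5.0 * 37.5
Vout = 17.4 * 37.5
Vout = 652.5 mV

652.5 mV


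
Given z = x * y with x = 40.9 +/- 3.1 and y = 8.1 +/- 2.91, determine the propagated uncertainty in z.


For a product z = x*y, the relative uncertainty is:
uz/z = sqrt((ux/x)^2 + (uy/y)^2)
Relative uncertainties: ux/x = 3.1/40.9 = 0.075795
uy/y = 2.91/8.1 = 0.359259
z = 40.9 * 8.1 = 331.3
uz = 331.3 * sqrt(0.075795^2 + 0.359259^2) = 121.639

121.639


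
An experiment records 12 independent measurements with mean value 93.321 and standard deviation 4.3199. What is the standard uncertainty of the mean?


The standard uncertainty for Type A evaluation is u = s / sqrt(n).
u = 4.3199 / sqrt(12)
u = 4.3199 / 3.4641
u = 1.247

1.247


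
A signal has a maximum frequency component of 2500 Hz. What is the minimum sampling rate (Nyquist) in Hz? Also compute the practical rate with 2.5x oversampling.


By Nyquist theorem, fs_min = 2 * fmax.
fs_min = 2 * 2500 = 5000 Hz
Practical rate = 2.5 * fs_min = 2.5 * 5000 = 12500 Hz

fs_min = 5000 Hz, fs_practical = 12500 Hz


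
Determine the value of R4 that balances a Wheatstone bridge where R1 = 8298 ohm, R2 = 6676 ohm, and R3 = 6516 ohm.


At balance: R1*R4 = R2*R3, so R4 = R2*R3/R1.
R4 = 6676 * 6516 / 8298
R4 = 43500816 / 8298
R4 = 5242.33 ohm

5242.33 ohm


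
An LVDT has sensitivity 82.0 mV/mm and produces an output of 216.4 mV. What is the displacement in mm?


Displacement = Vout / sensitivity.
d = 216.4 / 82.0
d = 2.639 mm

2.639 mm


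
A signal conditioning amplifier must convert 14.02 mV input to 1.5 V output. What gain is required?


Gain = Vout / Vin (converting to same units).
G = 1.5 V / 14.02 mV
G = 1500.0 mV / 14.02 mV
G = 106.99

106.99


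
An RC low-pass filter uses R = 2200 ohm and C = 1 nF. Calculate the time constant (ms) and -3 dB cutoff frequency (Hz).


Time constant: tau = R * C.
tau = 2200 * 1.00e-09 = 2.2e-06 s
tau = 0.0022 ms
Cutoff frequency: fc = 1 / (2*pi*R*C).
fc = 1 / (2*pi*2.2e-06) = 72343.16 Hz

tau = 0.0022 ms, fc = 72343.16 Hz


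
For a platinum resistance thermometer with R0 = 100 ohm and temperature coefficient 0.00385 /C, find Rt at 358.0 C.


The RTD equation: Rt = R0 * (1 + alpha * T).
Rt = 100 * (1 + 0.00385 * 358.0)
Rt = 100 * (1 + 1.3783)
Rt = 100 * 2.3783
Rt = 237.83 ohm

237.83 ohm


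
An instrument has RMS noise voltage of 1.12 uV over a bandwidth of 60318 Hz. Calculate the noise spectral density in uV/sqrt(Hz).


Noise spectral density = Vrms / sqrt(BW).
NSD = 1.12 / sqrt(60318)
NSD = 1.12 / 245.5972
NSD = 0.0046 uV/sqrt(Hz)

0.0046 uV/sqrt(Hz)


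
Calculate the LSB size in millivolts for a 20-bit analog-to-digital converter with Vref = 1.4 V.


The resolution (LSB) of an ADC is Vref / 2^n.
LSB = 1.4 / 2^20
LSB = 1.4 / 1048576
LSB = 1.34e-06 V = 0.00133514 mV

0.00133514 mV


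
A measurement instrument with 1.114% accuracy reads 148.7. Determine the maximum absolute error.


Absolute error = (accuracy% / 100) * reading.
Error = (1.114 / 100) * 148.7
Error = 0.01114 * 148.7
Error = 1.6565

1.6565


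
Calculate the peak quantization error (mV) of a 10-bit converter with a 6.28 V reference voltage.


The maximum quantization error is +/- LSB/2.
LSB = Vref / 2^n = 6.28 / 1024 = 0.00613281 V
Max error = LSB / 2 = 0.00613281 / 2 = 0.00306641 V
Max error = 3.0664 mV

3.0664 mV


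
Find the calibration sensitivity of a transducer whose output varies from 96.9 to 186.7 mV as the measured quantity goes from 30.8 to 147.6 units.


Sensitivity = (y2 - y1) / (x2 - x1).
S = (186.7 - 96.9) / (147.6 - 30.8)
S = 89.8 / 116.8
S = 0.7688 mV/unit

0.7688 mV/unit


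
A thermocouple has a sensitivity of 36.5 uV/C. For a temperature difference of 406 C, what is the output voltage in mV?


The thermocouple output V = sensitivity * dT.
V = 36.5 uV/C * 406 C
V = 14819.0 uV
V = 14.819 mV

14.819 mV


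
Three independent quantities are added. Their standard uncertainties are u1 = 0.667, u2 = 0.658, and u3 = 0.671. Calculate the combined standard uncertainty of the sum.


For a sum of independent quantities, uc = sqrt(u1^2 + u2^2 + u3^2).
uc = sqrt(0.667^2 + 0.658^2 + 0.671^2)
uc = sqrt(0.444889 + 0.432964 + 0.450241)
uc = 1.1524

1.1524


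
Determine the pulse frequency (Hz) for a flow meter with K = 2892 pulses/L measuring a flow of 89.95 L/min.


Frequency = K * Q / 60 (converting L/min to L/s).
f = 2892 * 89.95 / 60
f = 260135.4 / 60
f = 4335.59 Hz

4335.59 Hz


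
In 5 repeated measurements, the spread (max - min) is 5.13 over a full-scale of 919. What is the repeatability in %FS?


Repeatability = (spread / full scale) * 100%.
R = (5.13 / 919) * 100
R = 0.558 %FS

0.558 %FS


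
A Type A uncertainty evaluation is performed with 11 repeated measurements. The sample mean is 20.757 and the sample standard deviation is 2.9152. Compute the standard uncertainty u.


The standard uncertainty for Type A evaluation is u = s / sqrt(n).
u = 2.9152 / sqrt(11)
u = 2.9152 / 3.3166
u = 0.879

0.879


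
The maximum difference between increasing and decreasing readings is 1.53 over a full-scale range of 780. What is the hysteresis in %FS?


Hysteresis = (max difference / full scale) * 100%.
H = (1.53 / 780) * 100
H = 0.196 %FS

0.196 %FS


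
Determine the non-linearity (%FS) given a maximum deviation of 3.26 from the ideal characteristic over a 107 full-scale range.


Linearity error = (max deviation / full scale) * 100%.
Linearity = (3.26 / 107) * 100
Linearity = 3.047 %FS

3.047 %FS


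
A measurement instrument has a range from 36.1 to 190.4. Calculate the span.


Span = upper range - lower range.
Span = 190.4 - (36.1)
Span = 154.3

154.3


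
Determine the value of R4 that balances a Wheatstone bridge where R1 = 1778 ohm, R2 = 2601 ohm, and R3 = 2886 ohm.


At balance: R1*R4 = R2*R3, so R4 = R2*R3/R1.
R4 = 2601 * 2886 / 1778
R4 = 7506486 / 1778
R4 = 4221.87 ohm

4221.87 ohm


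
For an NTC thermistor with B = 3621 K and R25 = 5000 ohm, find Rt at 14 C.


NTC thermistor equation: Rt = R25 * exp(B * (1/T - 1/T25)).
T in Kelvin: 287.15 K, T25 = 298.15 K
1/T - 1/T25 = 1/287.15 - 1/298.15 = 0.00012848
B * (1/T - 1/T25) = 3621 * 0.00012848 = 0.4652
Rt = 5000 * exp(0.4652) = 7962.0 ohm

7962.0 ohm


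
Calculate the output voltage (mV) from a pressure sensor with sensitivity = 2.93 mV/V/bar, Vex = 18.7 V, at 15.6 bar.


Output = sensitivity * Vex * P.
Vout = 2.93 * 18.7 * 15.6
Vout = 54.791 * 15.6
Vout = 854.74 mV

854.74 mV


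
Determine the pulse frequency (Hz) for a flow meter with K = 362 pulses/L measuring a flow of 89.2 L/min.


Frequency = K * Q / 60 (converting L/min to L/s).
f = 362 * 89.2 / 60
f = 32290.4 / 60
f = 538.17 Hz

538.17 Hz


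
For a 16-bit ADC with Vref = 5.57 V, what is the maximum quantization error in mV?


The maximum quantization error is +/- LSB/2.
LSB = Vref / 2^n = 5.57 / 65536 = 8.499e-05 V
Max error = LSB / 2 = 8.499e-05 / 2 = 4.25e-05 V
Max error = 0.0425 mV

0.0425 mV


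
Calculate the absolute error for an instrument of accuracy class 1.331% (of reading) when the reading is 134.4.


Absolute error = (accuracy% / 100) * reading.
Error = (1.331 / 100) * 134.4
Error = 0.01331 * 134.4
Error = 1.7889

1.7889


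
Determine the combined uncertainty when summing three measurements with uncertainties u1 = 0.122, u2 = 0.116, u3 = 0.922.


For a sum of independent quantities, uc = sqrt(u1^2 + u2^2 + u3^2).
uc = sqrt(0.122^2 + 0.116^2 + 0.922^2)
uc = sqrt(0.014884 + 0.013456 + 0.850084)
uc = 0.9372

0.9372


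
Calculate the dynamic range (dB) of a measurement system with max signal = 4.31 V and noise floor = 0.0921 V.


Dynamic range = 20 * log10(Vmax / Vnoise).
DR = 20 * log10(4.31 / 0.0921)
DR = 20 * log10(46.8)
DR = 33.4 dB

33.4 dB


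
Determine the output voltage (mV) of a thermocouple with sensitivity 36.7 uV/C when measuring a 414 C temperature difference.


The thermocouple output V = sensitivity * dT.
V = 36.7 uV/C * 414 C
V = 15193.8 uV
V = 15.194 mV

15.194 mV


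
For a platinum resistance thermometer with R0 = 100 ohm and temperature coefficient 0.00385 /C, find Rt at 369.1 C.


The RTD equation: Rt = R0 * (1 + alpha * T).
Rt = 100 * (1 + 0.00385 * 369.1)
Rt = 100 * (1 + 1.421035)
Rt = 100 * 2.421035
Rt = 242.103 ohm

242.103 ohm


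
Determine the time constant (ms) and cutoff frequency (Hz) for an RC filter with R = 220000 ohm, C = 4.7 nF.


Time constant: tau = R * C.
tau = 220000 * 4.70e-09 = 0.001034 s
tau = 1.034 ms
Cutoff frequency: fc = 1 / (2*pi*R*C).
fc = 1 / (2*pi*0.001034) = 153.92 Hz

tau = 1.034 ms, fc = 153.92 Hz


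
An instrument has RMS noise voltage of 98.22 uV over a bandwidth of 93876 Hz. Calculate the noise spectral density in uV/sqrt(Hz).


Noise spectral density = Vrms / sqrt(BW).
NSD = 98.22 / sqrt(93876)
NSD = 98.22 / 306.3919
NSD = 0.3206 uV/sqrt(Hz)

0.3206 uV/sqrt(Hz)


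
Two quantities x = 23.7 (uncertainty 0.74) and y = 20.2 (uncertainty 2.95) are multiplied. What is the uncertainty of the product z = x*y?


For a product z = x*y, the relative uncertainty is:
uz/z = sqrt((ux/x)^2 + (uy/y)^2)
Relative uncertainties: ux/x = 0.74/23.7 = 0.031224
uy/y = 2.95/20.2 = 0.14604
z = 23.7 * 20.2 = 478.7
uz = 478.7 * sqrt(0.031224^2 + 0.14604^2) = 71.495

71.495


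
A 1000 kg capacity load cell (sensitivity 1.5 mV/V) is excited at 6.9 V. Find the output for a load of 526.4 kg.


Vout = rated_output * Vex * (load / capacity).
Vout = 1.5 * 6.9 * (526.4 / 1000)
Vout = 1.5 * 6.9 * 0.5264
Vout = 5.448 mV

5.448 mV


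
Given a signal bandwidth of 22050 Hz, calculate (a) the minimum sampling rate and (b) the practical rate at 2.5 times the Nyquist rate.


By Nyquist theorem, fs_min = 2 * fmax.
fs_min = 2 * 22050 = 44100 Hz
Practical rate = 2.5 * fs_min = 2.5 * 44100 = 110250 Hz

fs_min = 44100 Hz, fs_practical = 110250 Hz


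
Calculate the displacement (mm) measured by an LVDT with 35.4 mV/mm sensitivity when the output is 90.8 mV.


Displacement = Vout / sensitivity.
d = 90.8 / 35.4
d = 2.565 mm

2.565 mm


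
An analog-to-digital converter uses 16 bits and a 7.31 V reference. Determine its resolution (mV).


The resolution (LSB) of an ADC is Vref / 2^n.
LSB = 7.31 / 2^16
LSB = 7.31 / 65536
LSB = 0.00011154 V = 0.11154175 mV

0.11154175 mV


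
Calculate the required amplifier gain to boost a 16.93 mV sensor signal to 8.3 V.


Gain = Vout / Vin (converting to same units).
G = 8.3 V / 16.93 mV
G = 8300.0 mV / 16.93 mV
G = 490.25

490.25


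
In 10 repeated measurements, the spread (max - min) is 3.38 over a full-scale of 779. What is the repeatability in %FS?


Repeatability = (spread / full scale) * 100%.
R = (3.38 / 779) * 100
R = 0.434 %FS

0.434 %FS


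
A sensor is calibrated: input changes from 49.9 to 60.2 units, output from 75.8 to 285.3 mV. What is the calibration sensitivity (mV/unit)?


Sensitivity = (y2 - y1) / (x2 - x1).
S = (285.3 - 75.8) / (60.2 - 49.9)
S = 209.5 / 10.3
S = 20.3398 mV/unit

20.3398 mV/unit


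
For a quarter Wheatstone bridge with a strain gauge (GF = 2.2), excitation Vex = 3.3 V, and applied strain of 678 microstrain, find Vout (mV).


Quarter bridge output: Vout = (GF * epsilon * Vex) / 4.
Vout = (2.2 * 678e-6 * 3.3) / 4
Vout = 0.00492228 / 4 V
Vout = 0.00123057 V = 1.2306 mV

1.2306 mV


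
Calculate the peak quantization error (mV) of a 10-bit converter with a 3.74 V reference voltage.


The maximum quantization error is +/- LSB/2.
LSB = Vref / 2^n = 3.74 / 1024 = 0.00365234 V
Max error = LSB / 2 = 0.00365234 / 2 = 0.00182617 V
Max error = 1.8262 mV

1.8262 mV


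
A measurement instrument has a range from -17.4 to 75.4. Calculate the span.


Span = upper range - lower range.
Span = 75.4 - (-17.4)
Span = 92.8

92.8


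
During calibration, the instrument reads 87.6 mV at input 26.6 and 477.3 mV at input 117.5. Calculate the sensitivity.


Sensitivity = (y2 - y1) / (x2 - x1).
S = (477.3 - 87.6) / (117.5 - 26.6)
S = 389.7 / 90.9
S = 4.2871 mV/unit

4.2871 mV/unit


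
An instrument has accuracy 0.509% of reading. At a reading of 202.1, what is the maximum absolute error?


Absolute error = (accuracy% / 100) * reading.
Error = (0.509 / 100) * 202.1
Error = 0.00509 * 202.1
Error = 1.0287

1.0287


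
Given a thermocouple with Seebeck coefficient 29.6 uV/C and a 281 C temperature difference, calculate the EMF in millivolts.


The thermocouple output V = sensitivity * dT.
V = 29.6 uV/C * 281 C
V = 8317.6 uV
V = 8.318 mV

8.318 mV


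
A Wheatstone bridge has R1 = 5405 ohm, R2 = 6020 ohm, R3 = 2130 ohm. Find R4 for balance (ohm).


At balance: R1*R4 = R2*R3, so R4 = R2*R3/R1.
R4 = 6020 * 2130 / 5405
R4 = 12822600 / 5405
R4 = 2372.36 ohm

2372.36 ohm


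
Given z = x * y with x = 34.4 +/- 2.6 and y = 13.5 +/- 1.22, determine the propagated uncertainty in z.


For a product z = x*y, the relative uncertainty is:
uz/z = sqrt((ux/x)^2 + (uy/y)^2)
Relative uncertainties: ux/x = 2.6/34.4 = 0.075581
uy/y = 1.22/13.5 = 0.09037
z = 34.4 * 13.5 = 464.4
uz = 464.4 * sqrt(0.075581^2 + 0.09037^2) = 54.711

54.711


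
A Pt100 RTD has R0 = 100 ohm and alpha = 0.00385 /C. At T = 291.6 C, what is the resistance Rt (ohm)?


The RTD equation: Rt = R0 * (1 + alpha * T).
Rt = 100 * (1 + 0.00385 * 291.6)
Rt = 100 * (1 + 1.12266)
Rt = 100 * 2.12266
Rt = 212.266 ohm

212.266 ohm


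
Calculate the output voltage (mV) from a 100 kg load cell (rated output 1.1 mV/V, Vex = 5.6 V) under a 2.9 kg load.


Vout = rated_output * Vex * (load / capacity).
Vout = 1.1 * 5.6 * (2.9 / 100)
Vout = 1.1 * 5.6 * 0.029
Vout = 0.179 mV

0.179 mV


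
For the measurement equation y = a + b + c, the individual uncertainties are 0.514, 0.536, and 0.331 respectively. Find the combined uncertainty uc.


For a sum of independent quantities, uc = sqrt(u1^2 + u2^2 + u3^2).
uc = sqrt(0.514^2 + 0.536^2 + 0.331^2)
uc = sqrt(0.264196 + 0.287296 + 0.109561)
uc = 0.8131

0.8131


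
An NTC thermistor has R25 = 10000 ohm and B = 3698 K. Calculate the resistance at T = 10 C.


NTC thermistor equation: Rt = R25 * exp(B * (1/T - 1/T25)).
T in Kelvin: 283.15 K, T25 = 298.15 K
1/T - 1/T25 = 1/283.15 - 1/298.15 = 0.00017768
B * (1/T - 1/T25) = 3698 * 0.00017768 = 0.6571
Rt = 10000 * exp(0.6571) = 19291.2 ohm

19291.2 ohm


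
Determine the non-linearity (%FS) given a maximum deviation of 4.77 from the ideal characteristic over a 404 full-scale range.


Linearity error = (max deviation / full scale) * 100%.
Linearity = (4.77 / 404) * 100
Linearity = 1.181 %FS

1.181 %FS


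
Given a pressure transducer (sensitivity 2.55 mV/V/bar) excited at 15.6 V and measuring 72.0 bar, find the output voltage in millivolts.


Output = sensitivity * Vex * P.
Vout = 2.55 * 15.6 * 72.0
Vout = 39.78 * 72.0
Vout = 2864.16 mV

2864.16 mV


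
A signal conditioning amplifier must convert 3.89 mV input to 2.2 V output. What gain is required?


Gain = Vout / Vin (converting to same units).
G = 2.2 V / 3.89 mV
G = 2200.0 mV / 3.89 mV
G = 565.55

565.55


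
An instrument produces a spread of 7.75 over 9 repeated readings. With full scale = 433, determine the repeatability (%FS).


Repeatability = (spread / full scale) * 100%.
R = (7.75 / 433) * 100
R = 1.79 %FS

1.79 %FS


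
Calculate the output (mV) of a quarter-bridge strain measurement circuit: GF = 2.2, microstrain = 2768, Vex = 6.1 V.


Quarter bridge output: Vout = (GF * epsilon * Vex) / 4.
Vout = (2.2 * 2768e-6 * 6.1) / 4
Vout = 0.03714656 / 4 V
Vout = 0.00928664 V = 9.2866 mV

9.2866 mV


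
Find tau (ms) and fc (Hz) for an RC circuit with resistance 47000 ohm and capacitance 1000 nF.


Time constant: tau = R * C.
tau = 47000 * 1.00e-06 = 0.047 s
tau = 47.0 ms
Cutoff frequency: fc = 1 / (2*pi*R*C).
fc = 1 / (2*pi*0.047) = 3.39 Hz

tau = 47.0 ms, fc = 3.39 Hz


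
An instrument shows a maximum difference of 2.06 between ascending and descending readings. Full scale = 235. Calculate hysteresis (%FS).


Hysteresis = (max difference / full scale) * 100%.
H = (2.06 / 235) * 100
H = 0.877 %FS

0.877 %FS


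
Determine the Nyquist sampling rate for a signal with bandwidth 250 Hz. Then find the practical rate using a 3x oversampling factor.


By Nyquist theorem, fs_min = 2 * fmax.
fs_min = 2 * 250 = 500 Hz
Practical rate = 3 * fs_min = 3 * 500 = 1500 Hz

fs_min = 500 Hz, fs_practical = 1500 Hz


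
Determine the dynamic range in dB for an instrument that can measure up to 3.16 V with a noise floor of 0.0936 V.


Dynamic range = 20 * log10(Vmax / Vnoise).
DR = 20 * log10(3.16 / 0.0936)
DR = 20 * log10(33.76)
DR = 30.57 dB

30.57 dB


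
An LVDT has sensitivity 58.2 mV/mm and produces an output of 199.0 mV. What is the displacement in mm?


Displacement = Vout / sensitivity.
d = 199.0 / 58.2
d = 3.419 mm

3.419 mm


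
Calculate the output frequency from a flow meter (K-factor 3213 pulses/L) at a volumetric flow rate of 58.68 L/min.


Frequency = K * Q / 60 (converting L/min to L/s).
f = 3213 * 58.68 / 60
f = 188538.84 / 60
f = 3142.31 Hz

3142.31 Hz


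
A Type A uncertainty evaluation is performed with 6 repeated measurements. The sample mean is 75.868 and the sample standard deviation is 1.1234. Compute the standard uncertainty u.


The standard uncertainty for Type A evaluation is u = s / sqrt(n).
u = 1.1234 / sqrt(6)
u = 1.1234 / 2.4495
u = 0.4586

0.4586


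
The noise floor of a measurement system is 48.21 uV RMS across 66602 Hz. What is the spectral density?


Noise spectral density = Vrms / sqrt(BW).
NSD = 48.21 / sqrt(66602)
NSD = 48.21 / 258.0736
NSD = 0.1868 uV/sqrt(Hz)

0.1868 uV/sqrt(Hz)


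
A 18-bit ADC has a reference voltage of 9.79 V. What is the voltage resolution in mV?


The resolution (LSB) of an ADC is Vref / 2^n.
LSB = 9.79 / 2^18
LSB = 9.79 / 262144
LSB = 3.735e-05 V = 0.03734589 mV

0.03734589 mV


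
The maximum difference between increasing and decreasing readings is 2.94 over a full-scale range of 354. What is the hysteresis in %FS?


Hysteresis = (max difference / full scale) * 100%.
H = (2.94 / 354) * 100
H = 0.831 %FS

0.831 %FS


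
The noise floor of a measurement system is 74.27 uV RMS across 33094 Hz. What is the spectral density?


Noise spectral density = Vrms / sqrt(BW).
NSD = 74.27 / sqrt(33094)
NSD = 74.27 / 181.9176
NSD = 0.4083 uV/sqrt(Hz)

0.4083 uV/sqrt(Hz)


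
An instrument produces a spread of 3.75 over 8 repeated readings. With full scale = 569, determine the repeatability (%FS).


Repeatability = (spread / full scale) * 100%.
R = (3.75 / 569) * 100
R = 0.659 %FS

0.659 %FS


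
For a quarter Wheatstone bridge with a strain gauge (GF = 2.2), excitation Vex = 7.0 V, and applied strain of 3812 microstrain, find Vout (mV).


Quarter bridge output: Vout = (GF * epsilon * Vex) / 4.
Vout = (2.2 * 3812e-6 * 7.0) / 4
Vout = 0.0587048 / 4 V
Vout = 0.0146762 V = 14.6762 mV

14.6762 mV


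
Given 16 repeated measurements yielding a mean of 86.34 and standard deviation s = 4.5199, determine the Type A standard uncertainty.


The standard uncertainty for Type A evaluation is u = s / sqrt(n).
u = 4.5199 / sqrt(16)
u = 4.5199 / 4.0
u = 1.13

1.13


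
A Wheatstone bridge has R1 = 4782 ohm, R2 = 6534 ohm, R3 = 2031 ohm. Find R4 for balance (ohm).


At balance: R1*R4 = R2*R3, so R4 = R2*R3/R1.
R4 = 6534 * 2031 / 4782
R4 = 13270554 / 4782
R4 = 2775.11 ohm

2775.11 ohm


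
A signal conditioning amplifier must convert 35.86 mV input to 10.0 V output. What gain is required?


Gain = Vout / Vin (converting to same units).
G = 10.0 V / 35.86 mV
G = 10000.0 mV / 35.86 mV
G = 278.86

278.86


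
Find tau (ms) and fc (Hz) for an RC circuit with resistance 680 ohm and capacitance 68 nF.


Time constant: tau = R * C.
tau = 680 * 6.80e-08 = 4.624e-05 s
tau = 0.0462 ms
Cutoff frequency: fc = 1 / (2*pi*R*C).
fc = 1 / (2*pi*4.624e-05) = 3441.93 Hz

tau = 0.0462 ms, fc = 3441.93 Hz


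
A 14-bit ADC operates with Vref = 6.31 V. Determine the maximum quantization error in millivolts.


The maximum quantization error is +/- LSB/2.
LSB = Vref / 2^n = 6.31 / 16384 = 0.00038513 V
Max error = LSB / 2 = 0.00038513 / 2 = 0.00019257 V
Max error = 0.1926 mV

0.1926 mV
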